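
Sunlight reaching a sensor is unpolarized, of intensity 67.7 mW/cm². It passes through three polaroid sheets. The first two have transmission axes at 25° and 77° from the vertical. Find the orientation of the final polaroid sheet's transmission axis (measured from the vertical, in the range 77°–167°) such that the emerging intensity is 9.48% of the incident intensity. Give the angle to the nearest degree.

Unpolarized light through the first polarizer → I₁ = ½ I₀, now polarized at 25°.
I₂ = I₁ cos²(77° − 25°) = 0.5 I₀ · cos²(52°) = 0.1895 I₀.
Need I₃/I₀ = 0.0948, so cos²(θ − 77°) = 0.0948 / 0.1895 = 0.5002.
θ − 77° = arccos(√0.5002) = 45.0°, giving θ ≈ 77 + 45.0 = 122.0°.

θ ≈ 122°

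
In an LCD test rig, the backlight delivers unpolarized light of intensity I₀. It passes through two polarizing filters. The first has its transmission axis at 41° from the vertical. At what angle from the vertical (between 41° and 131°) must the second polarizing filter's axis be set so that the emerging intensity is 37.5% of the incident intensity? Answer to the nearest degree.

θ ≈ 71°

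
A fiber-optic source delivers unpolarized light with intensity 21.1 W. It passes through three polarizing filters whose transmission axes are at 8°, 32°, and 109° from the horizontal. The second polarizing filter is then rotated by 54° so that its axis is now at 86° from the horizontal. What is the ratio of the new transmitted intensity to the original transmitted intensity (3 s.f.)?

Before rotation:
Unpolarized light through the first polarizer → I₁ = ½ I₀, now polarized at 8°.
I₂ = I₁ cos²(32° − 8°) = 0.5 I₀ · cos²(24°) = 0.4173 I₀.
I₃ = I₂ cos²(109° − 32°) = 0.4173 I₀ · cos²(77°) = 0.02112 I₀.
After rotation:
Unpolarized light through the first polarizer → I₁ = ½ I₀, now polarized at 8°.
I₂ = I₁ cos²(86° − 8°) = 0.5 I₀ · cos²(78°) = 0.02161 I₀.
I₃ = I₂ cos²(109° − 86°) = 0.02161 I₀ · cos²(23°) = 0.01831 I₀.
Ratio = 0.01831 / 0.02112 = 0.8673.

I_new/I_old ≈ 0.867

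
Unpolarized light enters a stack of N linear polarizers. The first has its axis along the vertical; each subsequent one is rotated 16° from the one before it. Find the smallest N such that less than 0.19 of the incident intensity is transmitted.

First polarizer halves the unpolarized light: factor 1/2.
Each further stage multiplies by cos²(16°) = 0.924.
After N polarizers: T = 0.5·0.924^(N−1). Require T < 0.19 ⇒ N−1 > ln(0.19/0.5)/ln(0.924) = 12.25, so N−1 ≥ 13 and N = 14.
Check: N=14 gives T = 0.179 < 0.19; N=13 gives T = 0.1937.

N = 14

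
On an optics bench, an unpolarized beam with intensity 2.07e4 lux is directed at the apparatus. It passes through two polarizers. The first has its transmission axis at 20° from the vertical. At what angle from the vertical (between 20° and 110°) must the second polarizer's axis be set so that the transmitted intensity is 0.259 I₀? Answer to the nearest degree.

θ ≈ 64°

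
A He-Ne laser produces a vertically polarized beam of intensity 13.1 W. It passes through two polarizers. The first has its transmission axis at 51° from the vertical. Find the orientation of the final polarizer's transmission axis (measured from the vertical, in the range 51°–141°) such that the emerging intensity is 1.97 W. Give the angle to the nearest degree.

I₁ = I₀ cos²(51° − 0°) = I₀ cos²(51°) = 0.396 I₀.
Target fraction: 1.97 / 13.1 W = 0.1504 of I₀.
Need I₂/I₀ = 0.1504, so cos²(θ − 51°) = 0.1504 / 0.396 = 0.3797.
θ − 51° = arccos(√0.3797) = 52.0°, giving θ ≈ 51 + 52.0 = 103.0°.

θ ≈ 103°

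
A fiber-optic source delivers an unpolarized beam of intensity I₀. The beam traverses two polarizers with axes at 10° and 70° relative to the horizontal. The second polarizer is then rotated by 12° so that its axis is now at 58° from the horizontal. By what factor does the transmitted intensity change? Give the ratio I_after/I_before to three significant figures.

I_new/I_old ≈ 1.79

Before rotation:
Unpolarized light through the first polarizer → I₁ = ½ I₀, now polarized at 10°.
I₂ = I₁ cos²(70° − 10°) = 0.5 I₀ · cos²(60°) = 0.125 I₀.
After rotation:
Unpolarized light through the first polarizer → I₁ = ½ I₀, now polarized at 10°.
I₂ = I₁ cos²(58° − 10°) = 0.5 I₀ · cos²(48°) = 0.2239 I₀.
Ratio = 0.2239 / 0.125 = 1.791.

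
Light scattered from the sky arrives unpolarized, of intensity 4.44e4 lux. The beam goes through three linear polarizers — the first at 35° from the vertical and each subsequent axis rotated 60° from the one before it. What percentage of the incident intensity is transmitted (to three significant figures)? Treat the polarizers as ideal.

Unpolarized light through the first polarizer → I₁ = 4.44e4 lux/2 = 2.22e+04 lux, polarized at 35°.
I₂ = I₁ · cos²(60°) = 2.22e+04 · 0.25 = 5550 lux.
I₃ = I₂ · cos²(60°) = 5550 · 0.25 = 1388 lux.
That is 3.125% of the incident intensity.

≈ 3.13%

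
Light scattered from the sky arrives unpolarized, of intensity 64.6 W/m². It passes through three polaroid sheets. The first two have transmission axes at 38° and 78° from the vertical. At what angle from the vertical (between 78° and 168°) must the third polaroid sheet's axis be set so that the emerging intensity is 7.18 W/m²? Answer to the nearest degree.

Unpolarized light through the first polarizer → I₁ = ½ I₀, now polarized at 38°.
I₂ = I₁ cos²(78° − 38°) = 0.5 I₀ · cos²(40°) = 0.2934 I₀.
Target fraction: 7.18 / 64.6 W/m² = 0.1111 of I₀.
Need I₃/I₀ = 0.1111, so cos²(θ − 78°) = 0.1111 / 0.2934 = 0.3788.
θ − 78° = arccos(√0.3788) = 52.0°, giving θ ≈ 78 + 52.0 = 130.0°.

θ ≈ 130°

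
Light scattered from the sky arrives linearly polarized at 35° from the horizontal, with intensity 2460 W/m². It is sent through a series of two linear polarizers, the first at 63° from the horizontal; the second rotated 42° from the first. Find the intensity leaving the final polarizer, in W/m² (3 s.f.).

By Malus's law, I₁ = 2460 W/m² · cos²(28°) = 1918 W/m².
I₂ = I₁ · cos²(42°) = 1918 · 0.5523 = 1059 W/m².

I ≈ 1060 W/m²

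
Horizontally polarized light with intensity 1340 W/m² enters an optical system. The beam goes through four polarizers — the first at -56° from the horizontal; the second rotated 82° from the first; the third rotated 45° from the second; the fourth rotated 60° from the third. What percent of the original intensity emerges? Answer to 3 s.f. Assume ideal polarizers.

≈ 0.0757%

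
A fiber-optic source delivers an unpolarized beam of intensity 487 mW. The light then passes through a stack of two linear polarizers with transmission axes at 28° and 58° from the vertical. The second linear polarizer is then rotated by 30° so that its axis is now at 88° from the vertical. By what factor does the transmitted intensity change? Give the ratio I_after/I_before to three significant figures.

I_new/I_old ≈ 0.333

Before rotation:
Unpolarized light through the first polarizer → I₁ = ½ I₀, now polarized at 28°.
I₂ = I₁ cos²(58° − 28°) = 0.5 I₀ · cos²(30°) = 0.375 I₀.
After rotation:
Unpolarized light through the first polarizer → I₁ = ½ I₀, now polarized at 28°.
I₂ = I₁ cos²(88° − 28°) = 0.5 I₀ · cos²(60°) = 0.125 I₀.
Ratio = 0.125 / 0.375 = 0.3333.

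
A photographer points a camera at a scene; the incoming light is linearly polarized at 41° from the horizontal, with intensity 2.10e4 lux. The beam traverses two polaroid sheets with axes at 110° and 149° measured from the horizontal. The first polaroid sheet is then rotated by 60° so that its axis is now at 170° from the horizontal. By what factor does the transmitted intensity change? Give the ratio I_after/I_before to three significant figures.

Before rotation:
I₁ = I₀ cos²(110° − 41°) = I₀ cos²(69°) = 0.1284 I₀.
I₂ = I₁ cos²(149° − 110°) = 0.1284 I₀ · cos²(39°) = 0.07756 I₀.
After rotation:
I₁ = I₀ cos²(170° − 41°) = I₀ cos²(51°) = 0.396 I₀.
I₂ = I₁ cos²(149° − 170°) = 0.396 I₀ · cos²(21°) = 0.3452 I₀.
Ratio = 0.3452 / 0.07756 = 4.45.

I_new/I_old ≈ 4.45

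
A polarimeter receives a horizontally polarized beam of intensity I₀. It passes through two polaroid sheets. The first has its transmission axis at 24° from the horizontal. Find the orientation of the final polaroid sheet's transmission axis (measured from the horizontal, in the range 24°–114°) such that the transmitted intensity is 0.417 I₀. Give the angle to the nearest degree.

By Malus's law, I₁ = I₀ cos²(24° − 0°) = I₀ cos²(24°) = 0.8346 I₀.
Need I₂/I₀ = 0.417, so cos²(θ − 24°) = 0.417 / 0.8346 = 0.4997.
θ − 24° = arccos(√0.4997) = 45.0°, giving θ ≈ 24 + 45.0 = 69.0°.

θ ≈ 69°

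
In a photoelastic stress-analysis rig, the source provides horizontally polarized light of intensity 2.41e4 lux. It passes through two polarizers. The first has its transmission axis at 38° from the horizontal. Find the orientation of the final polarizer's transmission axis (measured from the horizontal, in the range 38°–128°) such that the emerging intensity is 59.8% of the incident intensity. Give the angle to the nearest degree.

θ ≈ 49°

I₁ = I₀ cos²(38° − 0°) = I₀ cos²(38°) = 0.621 I₀.
Need I₂/I₀ = 0.598, so cos²(θ − 38°) = 0.598 / 0.621 = 0.963.
θ − 38° = arccos(√0.963) = 11.1°, giving θ ≈ 38 + 11.1 = 49.1°.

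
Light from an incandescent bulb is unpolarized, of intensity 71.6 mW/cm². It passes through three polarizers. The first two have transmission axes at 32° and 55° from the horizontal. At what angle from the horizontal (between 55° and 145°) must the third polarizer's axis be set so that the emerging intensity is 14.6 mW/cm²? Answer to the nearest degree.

θ ≈ 101°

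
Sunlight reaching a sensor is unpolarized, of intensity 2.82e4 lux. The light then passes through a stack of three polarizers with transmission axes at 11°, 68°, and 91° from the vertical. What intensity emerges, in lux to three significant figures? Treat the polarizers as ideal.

I ≈ 3540 lux

Unpolarized light through the first polarizer → I₁ = 2.82e4 lux/2 = 1.41e+04 lux, polarized at 11°.
I₂ = I₁ · cos²(57°) = 1.41e+04 · 0.2966 = 4183 lux.
I₃ = I₂ · cos²(23°) = 4183 · 0.8473 = 3544 lux.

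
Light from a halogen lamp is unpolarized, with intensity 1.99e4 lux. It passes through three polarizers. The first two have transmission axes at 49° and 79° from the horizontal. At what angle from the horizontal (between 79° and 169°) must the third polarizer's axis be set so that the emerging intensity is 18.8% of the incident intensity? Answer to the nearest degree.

Unpolarized light through the first polarizer → I₁ = ½ I₀, now polarized at 49°.
I₂ = I₁ cos²(79° − 49°) = 0.5 I₀ · cos²(30°) = 0.375 I₀.
Need I₃/I₀ = 0.188, so cos²(θ − 79°) = 0.188 / 0.375 = 0.5013.
θ − 79° = arccos(√0.5013) = 44.9°, giving θ ≈ 79 + 44.9 = 123.9°.

θ ≈ 124°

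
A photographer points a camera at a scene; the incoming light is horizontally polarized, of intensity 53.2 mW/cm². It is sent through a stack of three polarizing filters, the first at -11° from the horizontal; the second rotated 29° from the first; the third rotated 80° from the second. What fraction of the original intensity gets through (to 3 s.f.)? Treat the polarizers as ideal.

I/I₀ ≈ 0.0222

By Malus's law, I₁ = 53.2 mW/cm² · cos²(11°) = 51.26 mW/cm².
I₂ = I₁ · cos²(29°) = 51.26 · 0.765 = 39.21 mW/cm².
I₃ = I₂ · cos²(80°) = 39.21 · 0.03015 = 1.182 mW/cm².
Transmitted fraction = 0.02223.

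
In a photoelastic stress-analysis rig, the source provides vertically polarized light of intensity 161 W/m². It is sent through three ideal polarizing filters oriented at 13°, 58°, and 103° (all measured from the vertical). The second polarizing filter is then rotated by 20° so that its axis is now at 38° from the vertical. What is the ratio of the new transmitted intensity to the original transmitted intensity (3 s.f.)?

I_new/I_old ≈ 0.587

Before rotation:
I₁ = I₀ cos²(13° − 0°) = I₀ cos²(13°) = 0.9494 I₀.
I₂ = I₁ cos²(58° − 13°) = 0.9494 I₀ · cos²(45°) = 0.4747 I₀.
I₃ = I₂ cos²(103° − 58°) = 0.4747 I₀ · cos²(45°) = 0.2373 I₀.
After rotation:
I₁ = I₀ cos²(13° − 0°) = I₀ cos²(13°) = 0.9494 I₀.
I₂ = I₁ cos²(38° − 13°) = 0.9494 I₀ · cos²(25°) = 0.7798 I₀.
I₃ = I₂ cos²(103° − 38°) = 0.7798 I₀ · cos²(65°) = 0.1393 I₀.
Ratio = 0.1393 / 0.2373 = 0.5868.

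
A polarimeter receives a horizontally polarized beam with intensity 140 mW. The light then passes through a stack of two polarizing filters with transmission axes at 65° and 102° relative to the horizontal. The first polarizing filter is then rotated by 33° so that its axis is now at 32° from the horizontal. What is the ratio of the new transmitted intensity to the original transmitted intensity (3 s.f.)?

I_new/I_old ≈ 0.739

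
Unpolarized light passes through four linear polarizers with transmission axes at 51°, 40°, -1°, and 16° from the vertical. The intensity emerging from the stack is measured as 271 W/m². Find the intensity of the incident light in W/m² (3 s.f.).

Unpolarized light through the first polarizer → I₁ = ½ I₀, now polarized at 51°.
I₂ = I₁ cos²(40° − 51°) = 0.5 I₀ · cos²(11°) = 0.4818 I₀.
I₃ = I₂ cos²(-1° − 40°) = 0.4818 I₀ · cos²(41°) = 0.2744 I₀.
I₄ = I₃ cos²(16° + 1°) = 0.2744 I₀ · cos²(17°) = 0.251 I₀.
So 271 W/m² = 0.251 I₀, giving I₀ = 271/0.251 = 1080 W/m².

I₀ ≈ 1080 W/m²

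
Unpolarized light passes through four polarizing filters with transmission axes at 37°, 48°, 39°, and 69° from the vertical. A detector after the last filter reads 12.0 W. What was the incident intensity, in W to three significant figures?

I₀ ≈ 34.0 W

Unpolarized light through the first polarizer → I₁ = ½ I₀, now polarized at 37°.
I₂ = I₁ cos²(48° − 37°) = 0.5 I₀ · cos²(11°) = 0.4818 I₀.
I₃ = I₂ cos²(39° − 48°) = 0.4818 I₀ · cos²(9°) = 0.47 I₀.
I₄ = I₃ cos²(69° − 39°) = 0.47 I₀ · cos²(30°) = 0.3525 I₀.
So 12.0 W = 0.3525 I₀, giving I₀ = 12.0/0.3525 = 34.04 W.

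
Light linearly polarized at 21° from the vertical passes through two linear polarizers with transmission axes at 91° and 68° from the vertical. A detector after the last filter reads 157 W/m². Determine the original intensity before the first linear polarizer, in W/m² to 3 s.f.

I₀ ≈ 1580 W/m²

I₁ = I₀ cos²(91° − 21°) = I₀ cos²(70°) = 0.117 I₀.
I₂ = I₁ cos²(68° − 91°) = 0.117 I₀ · cos²(23°) = 0.09912 I₀.
So 157 W/m² = 0.09912 I₀, giving I₀ = 157/0.09912 = 1584 W/m².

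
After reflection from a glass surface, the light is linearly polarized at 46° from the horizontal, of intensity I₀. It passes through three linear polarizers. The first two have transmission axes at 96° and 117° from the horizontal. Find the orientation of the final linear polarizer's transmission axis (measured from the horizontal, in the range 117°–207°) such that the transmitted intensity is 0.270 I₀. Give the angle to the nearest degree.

θ ≈ 147°

I₁ = I₀ cos²(96° − 46°) = I₀ cos²(50°) = 0.4132 I₀.
I₂ = I₁ cos²(117° − 96°) = 0.4132 I₀ · cos²(21°) = 0.3601 I₀.
Need I₃/I₀ = 0.27, so cos²(θ − 117°) = 0.27 / 0.3601 = 0.7498.
θ − 117° = arccos(√0.7498) = 30.0°, giving θ ≈ 117 + 30.0 = 147.0°.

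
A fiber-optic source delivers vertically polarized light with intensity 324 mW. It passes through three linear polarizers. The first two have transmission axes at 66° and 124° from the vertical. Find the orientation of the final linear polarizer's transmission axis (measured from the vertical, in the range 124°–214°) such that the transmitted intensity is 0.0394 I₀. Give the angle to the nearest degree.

I₁ = I₀ cos²(66° − 0°) = I₀ cos²(66°) = 0.1654 I₀.
I₂ = I₁ cos²(124° − 66°) = 0.1654 I₀ · cos²(58°) = 0.04646 I₀.
Need I₃/I₀ = 0.0394, so cos²(θ − 124°) = 0.0394 / 0.04646 = 0.8481.
θ − 124° = arccos(√0.8481) = 22.9°, giving θ ≈ 124 + 22.9 = 146.9°.

θ ≈ 147°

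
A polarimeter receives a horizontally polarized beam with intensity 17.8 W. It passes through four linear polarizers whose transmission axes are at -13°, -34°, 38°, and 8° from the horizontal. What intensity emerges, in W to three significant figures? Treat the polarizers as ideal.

I ≈ 1.05 W

I₁ = 17.8 W · cos²(13°) = 16.9 W.
I₂ = I₁ · cos²(21°) = 16.9 · 0.8716 = 14.73 W.
I₃ = I₂ · cos²(72°) = 14.73 · 0.09549 = 1.406 W.
I₄ = I₃ · cos²(30°) = 1.406 · 0.75 = 1.055 W.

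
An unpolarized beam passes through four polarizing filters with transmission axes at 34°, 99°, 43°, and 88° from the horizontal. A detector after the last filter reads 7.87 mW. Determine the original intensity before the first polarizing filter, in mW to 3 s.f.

Unpolarized light through the first polarizer → I₁ = ½ I₀, now polarized at 34°.
I₂ = I₁ cos²(99° − 34°) = 0.5 I₀ · cos²(65°) = 0.0893 I₀.
I₃ = I₂ cos²(43° − 99°) = 0.0893 I₀ · cos²(56°) = 0.02792 I₀.
I₄ = I₃ cos²(88° − 43°) = 0.02792 I₀ · cos²(45°) = 0.01396 I₀.
So 7.87 mW = 0.01396 I₀, giving I₀ = 7.87/0.01396 = 563.7 mW.

I₀ ≈ 564 mW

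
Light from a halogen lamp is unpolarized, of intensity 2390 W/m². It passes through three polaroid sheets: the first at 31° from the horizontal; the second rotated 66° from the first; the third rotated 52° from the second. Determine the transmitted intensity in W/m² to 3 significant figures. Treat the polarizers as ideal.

Unpolarized light through the first polarizer → I₁ = 2390 W/m²/2 = 1195 W/m², polarized at 31°.
I₂ = I₁ · cos²(66°) = 1195 · 0.1654 = 197.7 W/m².
I₃ = I₂ · cos²(52°) = 197.7 · 0.379 = 74.93 W/m².

I ≈ 74.9 W/m²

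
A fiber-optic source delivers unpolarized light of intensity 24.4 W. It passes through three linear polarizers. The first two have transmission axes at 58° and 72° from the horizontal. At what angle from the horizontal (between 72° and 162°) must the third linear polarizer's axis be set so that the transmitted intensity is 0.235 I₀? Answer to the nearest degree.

θ ≈ 117°

Unpolarized light through the first polarizer → I₁ = ½ I₀, now polarized at 58°.
I₂ = I₁ cos²(72° − 58°) = 0.5 I₀ · cos²(14°) = 0.4707 I₀.
Need I₃/I₀ = 0.235, so cos²(θ − 72°) = 0.235 / 0.4707 = 0.4992.
θ − 72° = arccos(√0.4992) = 45.0°, giving θ ≈ 72 + 45.0 = 117.0°.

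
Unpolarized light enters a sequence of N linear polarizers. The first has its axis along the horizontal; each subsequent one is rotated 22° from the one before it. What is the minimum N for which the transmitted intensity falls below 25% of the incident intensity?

N = 6

First polarizer halves the unpolarized light: factor 1/2.
Each further stage multiplies by cos²(22°) = 0.8597.
After N polarizers: T = 0.5·0.8597^(N−1). Require T < 0.25 ⇒ N−1 > ln(0.25/0.5)/ln(0.8597) = 4.58, so N−1 ≥ 5 and N = 6.
Check: N=6 gives T = 0.2348 < 0.25; N=5 gives T = 0.2731.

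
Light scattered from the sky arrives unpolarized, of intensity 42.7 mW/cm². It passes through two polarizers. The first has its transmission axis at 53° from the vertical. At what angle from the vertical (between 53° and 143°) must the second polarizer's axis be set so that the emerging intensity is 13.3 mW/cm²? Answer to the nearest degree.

Unpolarized light through the first polarizer → I₁ = ½ I₀, now polarized at 53°.
Target fraction: 13.3 / 42.7 mW/cm² = 0.3115 of I₀.
Need I₂/I₀ = 0.3115, so cos²(θ − 53°) = 0.3115 / 0.5 = 0.623.
θ − 53° = arccos(√0.623) = 37.9°, giving θ ≈ 53 + 37.9 = 90.9°.

θ ≈ 91°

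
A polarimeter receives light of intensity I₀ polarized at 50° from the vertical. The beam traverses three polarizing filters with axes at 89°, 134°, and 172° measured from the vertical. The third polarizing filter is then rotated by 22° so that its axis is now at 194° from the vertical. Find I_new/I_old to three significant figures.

Before rotation:
I₁ = I₀ cos²(89° − 50°) = I₀ cos²(39°) = 0.604 I₀.
I₂ = I₁ cos²(134° − 89°) = 0.604 I₀ · cos²(45°) = 0.302 I₀.
I₃ = I₂ cos²(172° − 134°) = 0.302 I₀ · cos²(38°) = 0.1875 I₀.
After rotation:
I₁ = I₀ cos²(89° − 50°) = I₀ cos²(39°) = 0.604 I₀.
I₂ = I₁ cos²(134° − 89°) = 0.604 I₀ · cos²(45°) = 0.302 I₀.
I₃ = I₂ cos²(194° − 134°) = 0.302 I₀ · cos²(60°) = 0.07549 I₀.
Ratio = 0.07549 / 0.1875 = 0.4026.

I_new/I_old ≈ 0.403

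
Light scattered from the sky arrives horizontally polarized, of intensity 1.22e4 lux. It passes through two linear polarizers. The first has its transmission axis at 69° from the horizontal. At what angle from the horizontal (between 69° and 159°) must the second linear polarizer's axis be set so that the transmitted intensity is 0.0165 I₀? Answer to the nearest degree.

By Malus's law, I₁ = I₀ cos²(69° − 0°) = I₀ cos²(69°) = 0.1284 I₀.
Need I₂/I₀ = 0.0165, so cos²(θ − 69°) = 0.0165 / 0.1284 = 0.1285.
θ − 69° = arccos(√0.1285) = 69.0°, giving θ ≈ 69 + 69.0 = 138.0°.

θ ≈ 138°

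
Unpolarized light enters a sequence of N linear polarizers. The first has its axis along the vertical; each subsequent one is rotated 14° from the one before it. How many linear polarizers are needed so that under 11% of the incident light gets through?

First polarizer halves the unpolarized light: factor 1/2.
Each further stage multiplies by cos²(14°) = 0.9415.
After N polarizers: T = 0.5·0.9415^(N−1). Require T < 0.11 ⇒ N−1 > ln(0.11/0.5)/ln(0.9415) = 25.11, so N−1 ≥ 26 and N = 27.
Check: N=27 gives T = 0.1042 < 0.11; N=26 gives T = 0.1107.

N = 27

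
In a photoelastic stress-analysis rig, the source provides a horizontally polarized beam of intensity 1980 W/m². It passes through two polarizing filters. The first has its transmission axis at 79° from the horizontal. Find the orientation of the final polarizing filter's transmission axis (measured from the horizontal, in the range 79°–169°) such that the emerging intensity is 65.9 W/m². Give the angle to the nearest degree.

By Malus's law, I₁ = I₀ cos²(79° − 0°) = I₀ cos²(79°) = 0.03641 I₀.
Target fraction: 65.9 / 1980 W/m² = 0.03328 of I₀.
Need I₂/I₀ = 0.03328, so cos²(θ − 79°) = 0.03328 / 0.03641 = 0.9142.
θ − 79° = arccos(√0.9142) = 17.0°, giving θ ≈ 79 + 17.0 = 96.0°.

θ ≈ 96°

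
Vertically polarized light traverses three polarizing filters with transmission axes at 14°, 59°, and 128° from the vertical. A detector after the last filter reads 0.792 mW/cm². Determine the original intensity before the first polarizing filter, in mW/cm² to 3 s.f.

I₁ = I₀ cos²(14° − 0°) = I₀ cos²(14°) = 0.9415 I₀.
I₂ = I₁ cos²(59° − 14°) = 0.9415 I₀ · cos²(45°) = 0.4707 I₀.
I₃ = I₂ cos²(128° − 59°) = 0.4707 I₀ · cos²(69°) = 0.06046 I₀.
So 0.792 mW/cm² = 0.06046 I₀, giving I₀ = 0.792/0.06046 = 13.1 mW/cm².

I₀ ≈ 13.1 mW/cm²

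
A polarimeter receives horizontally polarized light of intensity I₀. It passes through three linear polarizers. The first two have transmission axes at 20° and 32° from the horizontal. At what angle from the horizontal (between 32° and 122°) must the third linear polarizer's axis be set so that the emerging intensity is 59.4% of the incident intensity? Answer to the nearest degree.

θ ≈ 65°

By Malus's law, I₁ = I₀ cos²(20° − 0°) = I₀ cos²(20°) = 0.883 I₀.
I₂ = I₁ cos²(32° − 20°) = 0.883 I₀ · cos²(12°) = 0.8449 I₀.
Need I₃/I₀ = 0.594, so cos²(θ − 32°) = 0.594 / 0.8449 = 0.7031.
θ − 32° = arccos(√0.7031) = 33.0°, giving θ ≈ 32 + 33.0 = 65.0°.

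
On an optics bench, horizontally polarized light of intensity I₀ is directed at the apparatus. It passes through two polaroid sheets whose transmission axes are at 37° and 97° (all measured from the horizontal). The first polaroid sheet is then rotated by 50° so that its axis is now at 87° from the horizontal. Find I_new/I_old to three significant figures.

Before rotation:
I₁ = I₀ cos²(37° − 0°) = I₀ cos²(37°) = 0.6378 I₀.
I₂ = I₁ cos²(97° − 37°) = 0.6378 I₀ · cos²(60°) = 0.1595 I₀.
After rotation:
I₁ = I₀ cos²(87° − 0°) = I₀ cos²(87°) = 0.002739 I₀.
I₂ = I₁ cos²(97° − 87°) = 0.002739 I₀ · cos²(10°) = 0.002656 I₀.
Ratio = 0.002656 / 0.1595 = 0.01666.

I_new/I_old ≈ 0.0167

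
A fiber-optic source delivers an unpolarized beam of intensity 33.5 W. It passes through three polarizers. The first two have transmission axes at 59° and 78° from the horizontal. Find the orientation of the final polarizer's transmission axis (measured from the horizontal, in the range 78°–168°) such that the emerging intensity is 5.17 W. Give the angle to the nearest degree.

Unpolarized light through the first polarizer → I₁ = ½ I₀, now polarized at 59°.
I₂ = I₁ cos²(78° − 59°) = 0.5 I₀ · cos²(19°) = 0.447 I₀.
Target fraction: 5.17 / 33.5 W = 0.1543 of I₀.
Need I₃/I₀ = 0.1543, so cos²(θ − 78°) = 0.1543 / 0.447 = 0.3453.
θ − 78° = arccos(√0.3453) = 54.0°, giving θ ≈ 78 + 54.0 = 132.0°.

θ ≈ 132°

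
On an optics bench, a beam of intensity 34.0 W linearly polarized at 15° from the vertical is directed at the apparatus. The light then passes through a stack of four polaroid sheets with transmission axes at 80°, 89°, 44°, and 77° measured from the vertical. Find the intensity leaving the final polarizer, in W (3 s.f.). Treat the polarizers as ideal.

I ≈ 2.08 W

By Malus's law, I₁ = 34.0 W · cos²(65°) = 6.073 W.
I₂ = I₁ · cos²(9°) = 6.073 · 0.9755 = 5.924 W.
I₃ = I₂ · cos²(45°) = 5.924 · 0.5 = 2.962 W.
I₄ = I₃ · cos²(33°) = 2.962 · 0.7034 = 2.083 W.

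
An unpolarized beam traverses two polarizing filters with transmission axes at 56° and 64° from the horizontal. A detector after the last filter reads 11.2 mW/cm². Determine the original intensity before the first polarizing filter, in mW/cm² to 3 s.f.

Unpolarized light through the first polarizer → I₁ = ½ I₀, now polarized at 56°.
I₂ = I₁ cos²(64° − 56°) = 0.5 I₀ · cos²(8°) = 0.4903 I₀.
So 11.2 mW/cm² = 0.4903 I₀, giving I₀ = 11.2/0.4903 = 22.84 mW/cm².

I₀ ≈ 22.8 mW/cm²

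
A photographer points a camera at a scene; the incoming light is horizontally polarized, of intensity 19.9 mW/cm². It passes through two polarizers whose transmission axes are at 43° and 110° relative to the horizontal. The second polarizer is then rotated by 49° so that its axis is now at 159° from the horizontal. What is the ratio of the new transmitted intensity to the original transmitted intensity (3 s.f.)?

I_new/I_old ≈ 1.26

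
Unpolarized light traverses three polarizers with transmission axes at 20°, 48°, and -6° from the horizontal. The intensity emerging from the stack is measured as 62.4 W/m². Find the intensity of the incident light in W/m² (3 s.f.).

Unpolarized light through the first polarizer → I₁ = ½ I₀, now polarized at 20°.
I₂ = I₁ cos²(48° − 20°) = 0.5 I₀ · cos²(28°) = 0.3898 I₀.
I₃ = I₂ cos²(-6° − 48°) = 0.3898 I₀ · cos²(54°) = 0.1347 I₀.
So 62.4 W/m² = 0.1347 I₀, giving I₀ = 62.4/0.1347 = 463.3 W/m².

I₀ ≈ 463 W/m²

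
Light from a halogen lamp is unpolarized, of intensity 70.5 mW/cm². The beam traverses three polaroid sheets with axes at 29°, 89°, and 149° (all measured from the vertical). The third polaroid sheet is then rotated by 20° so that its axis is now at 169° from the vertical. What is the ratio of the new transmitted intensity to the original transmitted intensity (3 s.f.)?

Before rotation:
Unpolarized light through the first polarizer → I₁ = ½ I₀, now polarized at 29°.
I₂ = I₁ cos²(89° − 29°) = 0.5 I₀ · cos²(60°) = 0.125 I₀.
I₃ = I₂ cos²(149° − 89°) = 0.125 I₀ · cos²(60°) = 0.03125 I₀.
After rotation:
Unpolarized light through the first polarizer → I₁ = ½ I₀, now polarized at 29°.
I₂ = I₁ cos²(89° − 29°) = 0.5 I₀ · cos²(60°) = 0.125 I₀.
I₃ = I₂ cos²(169° − 89°) = 0.125 I₀ · cos²(80°) = 0.003769 I₀.
Ratio = 0.003769 / 0.03125 = 0.1206.

I_new/I_old ≈ 0.121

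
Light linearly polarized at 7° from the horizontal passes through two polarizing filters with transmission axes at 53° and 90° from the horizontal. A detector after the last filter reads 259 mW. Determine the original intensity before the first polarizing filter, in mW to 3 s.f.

I₁ = I₀ cos²(53° − 7°) = I₀ cos²(46°) = 0.4826 I₀.
I₂ = I₁ cos²(90° − 53°) = 0.4826 I₀ · cos²(37°) = 0.3078 I₀.
So 259 mW = 0.3078 I₀, giving I₀ = 259/0.3078 = 841.5 mW.

I₀ ≈ 842 mW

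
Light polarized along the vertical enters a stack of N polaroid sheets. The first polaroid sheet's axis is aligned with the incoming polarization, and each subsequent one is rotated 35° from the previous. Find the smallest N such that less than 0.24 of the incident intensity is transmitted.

N = 5

First polarizer is aligned with the polarization: full transmission.
Each further stage multiplies by cos²(35°) = 0.671.
After N polarizers: T = 0.671^(N−1). Require T < 0.24 ⇒ N−1 > ln(0.24)/ln(0.671) = 3.58, so N−1 ≥ 4 and N = 5.
Check: N=5 gives T = 0.2027 < 0.24; N=4 gives T = 0.3021.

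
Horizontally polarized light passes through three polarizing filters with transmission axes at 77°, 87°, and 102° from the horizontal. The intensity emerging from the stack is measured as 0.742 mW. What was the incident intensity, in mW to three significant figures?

I₀ ≈ 16.2 mW

I₁ = I₀ cos²(77° − 0°) = I₀ cos²(77°) = 0.0506 I₀.
I₂ = I₁ cos²(87° − 77°) = 0.0506 I₀ · cos²(10°) = 0.04908 I₀.
I₃ = I₂ cos²(102° − 87°) = 0.04908 I₀ · cos²(15°) = 0.04579 I₀.
So 0.742 mW = 0.04579 I₀, giving I₀ = 0.742/0.04579 = 16.2 mW.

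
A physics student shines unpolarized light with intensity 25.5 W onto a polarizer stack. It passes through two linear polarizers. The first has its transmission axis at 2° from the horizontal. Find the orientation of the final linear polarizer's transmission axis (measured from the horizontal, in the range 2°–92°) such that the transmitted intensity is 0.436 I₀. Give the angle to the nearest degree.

θ ≈ 23°

Unpolarized light through the first polarizer → I₁ = ½ I₀, now polarized at 2°.
Need I₂/I₀ = 0.436, so cos²(θ − 2°) = 0.436 / 0.5 = 0.872.
θ − 2° = arccos(√0.872) = 21.0°, giving θ ≈ 2 + 21.0 = 23.0°.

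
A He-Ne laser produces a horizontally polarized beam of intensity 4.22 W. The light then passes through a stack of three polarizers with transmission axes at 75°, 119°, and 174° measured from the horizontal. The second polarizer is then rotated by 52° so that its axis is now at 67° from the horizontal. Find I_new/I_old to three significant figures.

I_new/I_old ≈ 0.492

Before rotation:
I₁ = I₀ cos²(75° − 0°) = I₀ cos²(75°) = 0.06699 I₀.
I₂ = I₁ cos²(119° − 75°) = 0.06699 I₀ · cos²(44°) = 0.03466 I₀.
I₃ = I₂ cos²(174° − 119°) = 0.03466 I₀ · cos²(55°) = 0.0114 I₀.
After rotation:
I₁ = I₀ cos²(75° − 0°) = I₀ cos²(75°) = 0.06699 I₀.
I₂ = I₁ cos²(67° − 75°) = 0.06699 I₀ · cos²(8°) = 0.06569 I₀.
Angle between axes 2 and 3: 73°. I₃ = 0.06569 I₀ · cos²(73°) = 0.005615 I₀.
Ratio = 0.005615 / 0.0114 = 0.4924.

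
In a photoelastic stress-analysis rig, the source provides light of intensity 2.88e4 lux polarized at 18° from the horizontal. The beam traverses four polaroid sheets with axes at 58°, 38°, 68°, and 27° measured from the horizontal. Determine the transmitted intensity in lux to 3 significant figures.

By Malus's law, I₁ = 2.88e4 lux · cos²(40°) = 1.69e+04 lux.
I₂ = I₁ · cos²(20°) = 1.69e+04 · 0.883 = 1.492e+04 lux.
I₃ = I₂ · cos²(30°) = 1.492e+04 · 0.75 = 1.119e+04 lux.
I₄ = I₃ · cos²(41°) = 1.119e+04 · 0.5696 = 6375 lux.

I ≈ 6380 lux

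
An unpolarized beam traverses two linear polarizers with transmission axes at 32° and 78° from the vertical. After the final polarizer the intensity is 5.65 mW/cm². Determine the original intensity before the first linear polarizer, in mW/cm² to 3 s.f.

I₀ ≈ 23.4 mW/cm²

Unpolarized light through the first polarizer → I₁ = ½ I₀, now polarized at 32°.
I₂ = I₁ cos²(78° − 32°) = 0.5 I₀ · cos²(46°) = 0.2413 I₀.
So 5.65 mW/cm² = 0.2413 I₀, giving I₀ = 5.65/0.2413 = 23.42 mW/cm².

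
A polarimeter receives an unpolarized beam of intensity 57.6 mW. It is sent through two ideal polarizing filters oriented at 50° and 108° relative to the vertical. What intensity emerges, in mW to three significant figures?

Unpolarized light through the first polarizer → I₁ = 57.6 mW/2 = 28.8 mW, polarized at 50°.
I₂ = I₁ · cos²(58°) = 28.8 · 0.2808 = 8.087 mW.

I ≈ 8.09 mW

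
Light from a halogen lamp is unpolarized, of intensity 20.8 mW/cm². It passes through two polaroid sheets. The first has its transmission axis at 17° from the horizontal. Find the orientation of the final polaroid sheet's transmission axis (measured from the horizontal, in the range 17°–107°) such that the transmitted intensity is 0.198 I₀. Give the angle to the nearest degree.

Unpolarized light through the first polarizer → I₁ = ½ I₀, now polarized at 17°.
Need I₂/I₀ = 0.198, so cos²(θ − 17°) = 0.198 / 0.5 = 0.396.
θ − 17° = arccos(√0.396) = 51.0°, giving θ ≈ 17 + 51.0 = 68.0°.

θ ≈ 68°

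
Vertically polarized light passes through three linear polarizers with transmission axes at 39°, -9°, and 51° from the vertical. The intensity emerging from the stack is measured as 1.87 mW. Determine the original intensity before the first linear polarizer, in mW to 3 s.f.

I₁ = I₀ cos²(39° − 0°) = I₀ cos²(39°) = 0.604 I₀.
I₂ = I₁ cos²(-9° − 39°) = 0.604 I₀ · cos²(48°) = 0.2704 I₀.
I₃ = I₂ cos²(51° + 9°) = 0.2704 I₀ · cos²(60°) = 0.0676 I₀.
So 1.87 mW = 0.0676 I₀, giving I₀ = 1.87/0.0676 = 27.66 mW.

I₀ ≈ 27.7 mW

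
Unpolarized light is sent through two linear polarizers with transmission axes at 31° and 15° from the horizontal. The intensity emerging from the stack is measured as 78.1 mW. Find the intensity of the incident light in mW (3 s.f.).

Unpolarized light through the first polarizer → I₁ = ½ I₀, now polarized at 31°.
I₂ = I₁ cos²(15° − 31°) = 0.5 I₀ · cos²(16°) = 0.462 I₀.
So 78.1 mW = 0.462 I₀, giving I₀ = 78.1/0.462 = 169 mW.

I₀ ≈ 169 mW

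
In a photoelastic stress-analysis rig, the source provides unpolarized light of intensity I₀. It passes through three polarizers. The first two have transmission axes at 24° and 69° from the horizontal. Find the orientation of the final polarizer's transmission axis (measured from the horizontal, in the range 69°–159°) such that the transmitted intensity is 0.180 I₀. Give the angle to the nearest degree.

θ ≈ 101°

Unpolarized light through the first polarizer → I₁ = ½ I₀, now polarized at 24°.
I₂ = I₁ cos²(69° − 24°) = 0.5 I₀ · cos²(45°) = 0.25 I₀.
Need I₃/I₀ = 0.18, so cos²(θ − 69°) = 0.18 / 0.25 = 0.72.
θ − 69° = arccos(√0.72) = 31.9°, giving θ ≈ 69 + 31.9 = 100.9°.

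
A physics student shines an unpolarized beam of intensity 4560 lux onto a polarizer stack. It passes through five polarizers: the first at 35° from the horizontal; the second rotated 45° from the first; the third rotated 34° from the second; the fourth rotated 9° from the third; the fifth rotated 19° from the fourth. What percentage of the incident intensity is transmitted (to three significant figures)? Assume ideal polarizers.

Unpolarized light through the first polarizer → I₁ = 4560 lux/2 = 2280 lux, polarized at 35°.
I₂ = I₁ · cos²(45°) = 2280 · 0.5 = 1140 lux.
I₃ = I₂ · cos²(34°) = 1140 · 0.6873 = 783.5 lux.
I₄ = I₃ · cos²(9°) = 783.5 · 0.9755 = 764.4 lux.
I₅ = I₄ · cos²(19°) = 764.4 · 0.894 = 683.3 lux.
That is 14.99% of the incident intensity.

≈ 15.0%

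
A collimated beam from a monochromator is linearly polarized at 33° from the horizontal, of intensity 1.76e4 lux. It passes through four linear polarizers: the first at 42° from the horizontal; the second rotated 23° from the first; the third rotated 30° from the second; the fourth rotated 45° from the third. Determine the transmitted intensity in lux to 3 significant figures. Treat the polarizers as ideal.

I ≈ 5460 lux

I₁ = 1.76e4 lux · cos²(9°) = 1.717e+04 lux.
I₂ = I₁ · cos²(23°) = 1.717e+04 · 0.8473 = 1.455e+04 lux.
I₃ = I₂ · cos²(30°) = 1.455e+04 · 0.75 = 1.091e+04 lux.
I₄ = I₃ · cos²(45°) = 1.091e+04 · 0.5 = 5456 lux.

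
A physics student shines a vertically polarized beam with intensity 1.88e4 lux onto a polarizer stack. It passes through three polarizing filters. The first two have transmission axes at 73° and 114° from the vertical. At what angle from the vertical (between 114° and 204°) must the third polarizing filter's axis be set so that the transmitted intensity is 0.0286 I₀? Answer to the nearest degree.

By Malus's law, I₁ = I₀ cos²(73° − 0°) = I₀ cos²(73°) = 0.08548 I₀.
I₂ = I₁ cos²(114° − 73°) = 0.08548 I₀ · cos²(41°) = 0.04869 I₀.
Need I₃/I₀ = 0.0286, so cos²(θ − 114°) = 0.0286 / 0.04869 = 0.5874.
θ − 114° = arccos(√0.5874) = 40.0°, giving θ ≈ 114 + 40.0 = 154.0°.

θ ≈ 154°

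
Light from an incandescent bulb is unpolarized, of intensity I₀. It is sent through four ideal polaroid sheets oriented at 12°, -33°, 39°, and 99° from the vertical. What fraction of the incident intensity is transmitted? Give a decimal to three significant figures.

Unpolarized light through the first polarizer → I₁ = ½ I₀, now polarized at 12°.
I₂ = I₁ cos²(-33° − 12°) = 0.5 I₀ · cos²(45°) = 0.25 I₀.
I₃ = I₂ cos²(39° + 33°) = 0.25 I₀ · cos²(72°) = 0.02387 I₀.
I₄ = I₃ cos²(99° − 39°) = 0.02387 I₀ · cos²(60°) = 0.005968 I₀.
Transmitted fraction = 0.005968.

≈ 0.00597 I₀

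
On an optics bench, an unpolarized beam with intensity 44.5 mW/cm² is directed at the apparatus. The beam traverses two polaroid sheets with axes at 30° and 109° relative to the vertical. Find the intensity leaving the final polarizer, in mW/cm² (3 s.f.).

I ≈ 0.810 mW/cm²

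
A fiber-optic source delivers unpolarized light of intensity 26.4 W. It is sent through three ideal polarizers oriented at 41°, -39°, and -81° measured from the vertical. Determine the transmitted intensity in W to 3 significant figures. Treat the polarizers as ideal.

Unpolarized light through the first polarizer → I₁ = 26.4 W/2 = 13.2 W, polarized at 41°.
I₂ = I₁ · cos²(80°) = 13.2 · 0.03015 = 0.398 W.
I₃ = I₂ · cos²(42°) = 0.398 · 0.5523 = 0.2198 W.

I ≈ 0.220 W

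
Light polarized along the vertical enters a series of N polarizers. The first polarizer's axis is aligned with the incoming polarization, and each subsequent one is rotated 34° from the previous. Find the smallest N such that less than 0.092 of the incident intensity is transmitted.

First polarizer is aligned with the polarization: full transmission.
Each further stage multiplies by cos²(34°) = 0.6873.
After N polarizers: T = 0.6873^(N−1). Require T < 0.092 ⇒ N−1 > ln(0.092)/ln(0.6873) = 6.36, so N−1 ≥ 7 and N = 8.
Check: N=8 gives T = 0.07245 < 0.092; N=7 gives T = 0.1054.

N = 8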